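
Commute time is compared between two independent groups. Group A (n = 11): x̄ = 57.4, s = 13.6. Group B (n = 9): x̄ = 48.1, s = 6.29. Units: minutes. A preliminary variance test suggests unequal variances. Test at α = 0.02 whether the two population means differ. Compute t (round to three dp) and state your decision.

Let group 1 = group A, group 2 = group B. H0: μ_1 = μ_2; H1: μ_1 ≠ μ_2 (Welch's two-sample t-test, two-sided).
t = (x̄_1 − x̄_2)/√(s_1²/n_1 + s_2²/n_2) = (57.4 − 48.1)/√(13.6²/11 + 6.29²/9) = 2.019
Welch–Satterthwaite df ≈ 14.66
Two-sided p-value ≈ 0.0621
Since p ≈ 0.0621 > α = 0.02, fail to reject H0; the evidence is not statistically significant.

t = 2.019; fail to reject H0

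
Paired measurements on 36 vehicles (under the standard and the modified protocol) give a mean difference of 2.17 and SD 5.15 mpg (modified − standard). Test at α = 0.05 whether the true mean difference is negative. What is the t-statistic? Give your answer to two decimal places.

2.53

H0: μ_d = 0; H1: μ_d < 0 (paired t-test on the differences, left-tailed).
t = d̄/(s_d/√n) = 2.17/(5.15/√36) = 2.53
df = n − 1 = 35
p-value = P(T ≤ 2.53) ≈ 0.992
Since p ≈ 0.992 > α = 0.05, fail to reject H0; the evidence is not statistically significant.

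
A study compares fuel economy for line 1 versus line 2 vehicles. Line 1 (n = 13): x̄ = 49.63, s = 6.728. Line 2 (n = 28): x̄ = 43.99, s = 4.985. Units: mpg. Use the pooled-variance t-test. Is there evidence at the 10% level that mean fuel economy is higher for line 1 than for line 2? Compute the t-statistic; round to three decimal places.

Let group 1 = line 1, group 2 = line 2. H0: μ_1 = μ_2; H1: μ_1 > μ_2 (two-sample pooled-variance t-test, right-tailed).
s_p² = [(13−1)·6.728² + (28−1)·4.985²]/(13+28−2) = 31.132
t = (49.63 − 43.99)/√[31.132·(1/13 + 1/28)] = 3.012
df = n₁ + n₂ − 2 = 39
p-value = P(T ≥ 3.012) ≈ 0.002
Since p ≈ 0.002 < α = 0.1, reject H0; the evidence is statistically significant.

3.012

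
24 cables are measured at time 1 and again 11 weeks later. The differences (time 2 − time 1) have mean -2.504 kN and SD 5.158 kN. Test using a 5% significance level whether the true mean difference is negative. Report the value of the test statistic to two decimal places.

H0: μ_d = 0; H1: μ_d < 0 (paired t-test on the differences, left-tailed).
t = d̄/(s_d/√n) = -2.504/(5.158/√24) = -2.38
df = n − 1 = 23
p-value = P(T ≤ -2.38) ≈ 0.0130
Since p ≈ 0.0130 < α = 0.05, reject H0; the data support H1.

-2.38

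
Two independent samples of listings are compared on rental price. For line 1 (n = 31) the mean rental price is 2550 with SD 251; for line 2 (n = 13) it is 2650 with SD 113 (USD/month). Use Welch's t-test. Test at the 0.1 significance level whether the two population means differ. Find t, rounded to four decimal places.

-1.8213

Let group 1 = line 1, group 2 = line 2. H0: μ_1 = μ_2; H1: μ_1 ≠ μ_2 (Welch's two-sample t-test, two-sided).
t = (x̄_1 − x̄_2)/√(s_1²/n_1 + s_2²/n_2) = (2550 − 2650)/√(251²/31 + 113²/13) = -1.8213
Welch–Satterthwaite df ≈ 41.67
Two-sided p-value ≈ 0.076
Since p ≈ 0.076 < α = 0.1, reject H0; the evidence is statistically significant.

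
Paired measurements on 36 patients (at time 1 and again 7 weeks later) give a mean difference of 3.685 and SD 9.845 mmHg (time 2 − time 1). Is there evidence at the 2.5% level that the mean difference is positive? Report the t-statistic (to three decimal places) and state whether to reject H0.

H0: μ_d = 0; H1: μ_d > 0 (paired t-test on the differences, right-tailed).
t = d̄/(s_d/√n) = 3.685/(9.845/√36) = 2.246
df = n − 1 = 35
p-value = P(T ≥ 2.246) ≈ 0.016
Since p ≈ 0.016 < α = 0.025, reject H0; the evidence is statistically significant.

t = 2.246; reject H0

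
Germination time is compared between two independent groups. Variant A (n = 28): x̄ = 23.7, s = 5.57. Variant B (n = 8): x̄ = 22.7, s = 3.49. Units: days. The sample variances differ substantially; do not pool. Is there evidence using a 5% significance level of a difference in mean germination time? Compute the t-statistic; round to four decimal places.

0.6166

Let group 1 = variant A, group 2 = variant B. H0: μ_1 = μ_2; H1: μ_1 ≠ μ_2 (Welch's two-sample t-test, two-sided).
t = (x̄_1 − x̄_2)/√(s_1²/n_1 + s_2²/n_2) = (23.7 − 22.7)/√(5.57²/28 + 3.49²/8) = 0.6166
Welch–Satterthwaite df ≈ 18.37
Two-sided p-value ≈ 0.5451
Since p ≈ 0.5451 > α = 0.05, fail to reject H0; the evidence is not statistically significant.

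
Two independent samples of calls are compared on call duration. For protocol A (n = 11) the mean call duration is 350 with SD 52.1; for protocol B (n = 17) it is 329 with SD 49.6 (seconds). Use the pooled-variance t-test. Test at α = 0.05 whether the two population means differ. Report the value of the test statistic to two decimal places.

1.07

Let group 1 = protocol A, group 2 = protocol B. H0: μ_1 = μ_2; H1: μ_1 ≠ μ_2 (two-sample pooled-variance t-test, two-sided).
s_p² = [(11−1)·52.1² + (17−1)·49.6²]/(11+17−2) = 2557.95
t = (350 − 329)/√[2557.95·(1/11 + 1/17)] = 1.07
df = n₁ + n₂ − 2 = 26
Two-sided p-value ≈ 0.2931
Since p ≈ 0.2931 > α = 0.05, fail to reject H0; the evidence is not statistically significant.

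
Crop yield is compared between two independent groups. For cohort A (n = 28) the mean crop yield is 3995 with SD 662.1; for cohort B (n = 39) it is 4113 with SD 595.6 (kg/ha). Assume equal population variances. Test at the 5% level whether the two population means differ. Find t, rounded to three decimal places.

Let group 1 = cohort A, group 2 = cohort B. H0: μ_1 = μ_2; H1: μ_1 ≠ μ_2 (two-sample pooled-variance t-test, two-sided).
s_p² = [(28−1)·662.1² + (39−1)·595.6²]/(28+39−2) = 389481
t = (3995 − 4113)/√[389481·(1/28 + 1/39)] = -0.763
df = n₁ + n₂ − 2 = 65
Two-sided p-value ≈ 0.448
Since p ≈ 0.448 > α = 0.05, fail to reject H0; the evidence is not statistically significant.

-0.763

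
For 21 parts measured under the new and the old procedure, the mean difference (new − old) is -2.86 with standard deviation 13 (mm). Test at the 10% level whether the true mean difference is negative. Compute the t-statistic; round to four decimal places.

H0: μ_d = 0; H1: μ_d < 0 (paired t-test on the differences, left-tailed).
t = d̄/(s_d/√n) = -2.86/(13/√21) = -1.0082
df = n − 1 = 20
p-value = P(T ≤ -1.0082) ≈ 0.163
Since p ≈ 0.163 > α = 0.1, fail to reject H0; the evidence is not statistically significant.

-1.0082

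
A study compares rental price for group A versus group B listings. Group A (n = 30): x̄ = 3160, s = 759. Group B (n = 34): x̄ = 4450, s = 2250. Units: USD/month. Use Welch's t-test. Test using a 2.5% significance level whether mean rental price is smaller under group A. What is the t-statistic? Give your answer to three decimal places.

Let group 1 = group A, group 2 = group B. H0: μ_1 = μ_2; H1: μ_1 < μ_2 (Welch's two-sample t-test, left-tailed).
t = (x̄_1 − x̄_2)/√(s_1²/n_1 + s_2²/n_2) = (3160 − 4450)/√(759²/30 + 2250²/34) = -3.146
Welch–Satterthwaite df ≈ 41.28
p-value = P(T ≤ -3.146) ≈ 0.0015
Since p ≈ 0.0015 < α = 0.025, reject H0; the evidence is statistically significant.

-3.146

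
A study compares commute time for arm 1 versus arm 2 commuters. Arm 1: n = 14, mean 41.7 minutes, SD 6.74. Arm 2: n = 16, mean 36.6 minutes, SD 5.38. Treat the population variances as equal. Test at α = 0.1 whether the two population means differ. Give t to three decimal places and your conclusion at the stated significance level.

Let group 1 = arm 1, group 2 = arm 2. H0: μ_1 = μ_2; H1: μ_1 ≠ μ_2 (two-sample pooled-variance t-test, two-sided).
s_p² = [(14−1)·6.74² + (16−1)·5.38²]/(14+16−2) = 36.5973
t = (41.7 − 36.6)/√[36.5973·(1/14 + 1/16)] = 2.304
df = n₁ + n₂ − 2 = 28
Two-sided p-value ≈ 0.029
Since p ≈ 0.029 < α = 0.1, reject H0; the evidence is statistically significant.

t = 2.304; reject H0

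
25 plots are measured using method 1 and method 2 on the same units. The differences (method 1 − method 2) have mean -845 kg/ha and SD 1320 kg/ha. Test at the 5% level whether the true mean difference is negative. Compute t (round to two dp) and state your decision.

t = -3.20; reject H0

H0: μ_d = 0; H1: μ_d < 0 (paired t-test on the differences, left-tailed).
t = d̄/(s_d/√n) = -845/(1320/√25) = -3.20
df = n − 1 = 24
p-value = P(T ≤ -3.20) ≈ 0.0019
Since p ≈ 0.0019 < α = 0.05, reject H0; the evidence is statistically significant.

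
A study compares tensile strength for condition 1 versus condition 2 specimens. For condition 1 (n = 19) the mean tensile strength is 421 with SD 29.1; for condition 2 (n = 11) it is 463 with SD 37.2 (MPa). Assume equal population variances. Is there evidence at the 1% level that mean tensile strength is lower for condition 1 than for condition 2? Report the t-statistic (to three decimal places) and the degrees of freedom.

Let group 1 = condition 1, group 2 = condition 2. H0: μ_1 = μ_2; H1: μ_1 < μ_2 (two-sample pooled-variance t-test, left-tailed).
s_p² = [(19−1)·29.1² + (11−1)·37.2²]/(19+11−2) = 1038.61
t = (421 − 463)/√[1038.61·(1/19 + 1/11)] = -3.440
df = n₁ + n₂ − 2 = 28
p-value = P(T ≤ -3.440) ≈ 0.001
Since p ≈ 0.001 < α = 0.01, reject H0; the data support H1.

t = -3.440, df = 28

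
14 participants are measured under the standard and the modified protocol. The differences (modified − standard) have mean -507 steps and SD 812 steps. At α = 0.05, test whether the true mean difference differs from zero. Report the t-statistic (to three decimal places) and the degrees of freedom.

t = -2.336, df = 13

H0: μ_d = 0; H1: μ_d ≠ 0 (paired t-test on the differences, two-sided).
t = d̄/(s_d/√n) = -507/(812/√14) = -2.336
df = n − 1 = 13
Two-sided p-value ≈ 0.0361
Since p ≈ 0.0361 < α = 0.05, reject H0; the evidence is statistically significant.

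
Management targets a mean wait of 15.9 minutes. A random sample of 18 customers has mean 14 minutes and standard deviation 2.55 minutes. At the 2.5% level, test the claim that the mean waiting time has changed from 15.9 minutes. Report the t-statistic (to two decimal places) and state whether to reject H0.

t = -3.16; reject H0

H0: μ = 15.9; H1: μ ≠ 15.9 (one-sample t-test, two-sided).
t = (x̄ − μ₀)/(s/√n) = (14 − 15.9)/(2.55/√18) = -3.16
df = n − 1 = 17
Two-sided p-value ≈ 0.006
Since p ≈ 0.006 < α = 0.025, reject H0; the evidence is statistically significant.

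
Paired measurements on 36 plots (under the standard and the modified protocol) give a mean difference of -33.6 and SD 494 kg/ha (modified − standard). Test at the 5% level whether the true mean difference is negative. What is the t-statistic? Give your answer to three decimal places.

H0: μ_d = 0; H1: μ_d < 0 (paired t-test on the differences, left-tailed).
t = d̄/(s_d/√n) = -33.6/(494/√36) = -0.408
df = n − 1 = 35
p-value = P(T ≤ -0.408) ≈ 0.3428
Since p ≈ 0.3428 > α = 0.05, fail to reject H0; the evidence is not statistically significant.

-0.408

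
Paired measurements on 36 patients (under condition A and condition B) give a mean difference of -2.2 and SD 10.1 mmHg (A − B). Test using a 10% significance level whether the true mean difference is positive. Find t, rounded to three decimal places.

-1.307

H0: μ_d = 0; H1: μ_d > 0 (paired t-test on the differences, right-tailed).
t = d̄/(s_d/√n) = -2.2/(10.1/√36) = -1.307
df = n − 1 = 35
p-value = P(T ≥ -1.307) ≈ 0.9001
Since p ≈ 0.9001 > α = 0.1, fail to reject H0; the data do not provide sufficient evidence against H0.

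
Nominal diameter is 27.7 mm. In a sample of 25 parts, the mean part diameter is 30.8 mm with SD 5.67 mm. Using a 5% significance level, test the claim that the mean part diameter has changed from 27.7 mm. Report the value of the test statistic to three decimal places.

H0: μ = 27.7; H1: μ ≠ 27.7 (one-sample t-test, two-sided).
t = (x̄ − μ₀)/(s/√n) = (30.8 − 27.7)/(5.67/√25) = 2.734
df = n − 1 = 24
Two-sided p-value ≈ 0.0116
Since p ≈ 0.0116 < α = 0.05, reject H0; the data support H1.

2.734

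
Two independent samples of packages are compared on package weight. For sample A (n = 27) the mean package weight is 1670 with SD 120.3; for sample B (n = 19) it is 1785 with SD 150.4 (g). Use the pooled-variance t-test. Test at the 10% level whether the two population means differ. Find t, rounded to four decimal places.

Let group 1 = sample A, group 2 = sample B. H0: μ_1 = μ_2; H1: μ_1 ≠ μ_2 (two-sample pooled-variance t-test, two-sided).
s_p² = [(27−1)·120.3² + (19−1)·150.4²]/(27+19−2) = 17805.4
t = (1670 − 1785)/√[17805.4·(1/27 + 1/19)] = -2.8781
df = n₁ + n₂ − 2 = 44
Two-sided p-value ≈ 0.0062
Since p ≈ 0.0062 < α = 0.1, reject H0; the evidence is statistically significant.

-2.8781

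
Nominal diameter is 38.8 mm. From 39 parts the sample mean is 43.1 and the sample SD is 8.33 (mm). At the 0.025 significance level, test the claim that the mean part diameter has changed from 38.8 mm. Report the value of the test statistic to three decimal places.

3.224

H0: μ = 38.8; H1: μ ≠ 38.8 (one-sample t-test, two-sided).
t = (x̄ − μ₀)/(s/√n) = (43.1 − 38.8)/(8.33/√39) = 3.224
df = n − 1 = 38
Two-sided p-value ≈ 0.0026
Since p ≈ 0.0026 < α = 0.025, reject H0; the data support H1.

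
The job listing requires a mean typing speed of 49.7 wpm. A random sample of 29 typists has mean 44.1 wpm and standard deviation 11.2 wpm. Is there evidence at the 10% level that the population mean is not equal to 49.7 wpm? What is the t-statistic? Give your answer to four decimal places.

-2.6926

H0: μ = 49.7; H1: μ ≠ 49.7 (one-sample t-test, two-sided).
t = (x̄ − μ₀)/(s/√n) = (44.1 − 49.7)/(11.2/√29) = -2.6926
df = n − 1 = 28
Two-sided p-value ≈ 0.0118
Since p ≈ 0.0118 < α = 0.1, reject H0; the data support H1.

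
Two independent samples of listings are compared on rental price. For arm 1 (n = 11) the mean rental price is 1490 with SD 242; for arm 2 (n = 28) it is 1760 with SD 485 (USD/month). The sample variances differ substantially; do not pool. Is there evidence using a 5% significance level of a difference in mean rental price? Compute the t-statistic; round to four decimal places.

-2.3047

Let group 1 = arm 1, group 2 = arm 2. H0: μ_1 = μ_2; H1: μ_1 ≠ μ_2 (Welch's two-sample t-test, two-sided).
t = (x̄_1 − x̄_2)/√(s_1²/n_1 + s_2²/n_2) = (1490 − 1760)/√(242²/11 + 485²/28) = -2.3047
Welch–Satterthwaite df ≈ 34.57
Two-sided p-value ≈ 0.027
Since p ≈ 0.027 < α = 0.05, reject H0; the data support H1.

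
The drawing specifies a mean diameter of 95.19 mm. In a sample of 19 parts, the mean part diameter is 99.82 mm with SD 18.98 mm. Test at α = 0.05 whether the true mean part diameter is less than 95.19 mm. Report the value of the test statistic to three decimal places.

1.063

H0: μ = 95.19; H1: μ < 95.19 (one-sample t-test, left-tailed).
t = (x̄ − μ₀)/(s/√n) = (99.82 − 95.19)/(18.98/√19) = 1.063
df = n − 1 = 18
p-value = P(T ≤ 1.063) ≈ 0.8492
Since p ≈ 0.8492 > α = 0.05, fail to reject H0; the evidence is not statistically significant.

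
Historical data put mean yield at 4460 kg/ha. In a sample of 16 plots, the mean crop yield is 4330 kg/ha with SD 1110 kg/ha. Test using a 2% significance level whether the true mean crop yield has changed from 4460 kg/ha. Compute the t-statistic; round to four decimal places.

H0: μ = 4460; H1: μ ≠ 4460 (one-sample t-test, two-sided).
t = (x̄ − μ₀)/(s/√n) = (4330 − 4460)/(1110/√16) = -0.4685
df = n − 1 = 15
Two-sided p-value ≈ 0.6462
Since p ≈ 0.6462 > α = 0.02, fail to reject H0; the evidence is not statistically significant.

-0.4685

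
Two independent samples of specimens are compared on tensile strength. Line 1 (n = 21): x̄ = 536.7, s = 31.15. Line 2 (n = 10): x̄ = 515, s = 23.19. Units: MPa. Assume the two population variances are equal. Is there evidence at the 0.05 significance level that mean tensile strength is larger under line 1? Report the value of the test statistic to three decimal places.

1.953

Let group 1 = line 1, group 2 = line 2. H0: μ_1 = μ_2; H1: μ_1 > μ_2 (two-sample pooled-variance t-test, right-tailed).
s_p² = [(21−1)·31.15² + (10−1)·23.19²]/(21+10−2) = 836.084
t = (536.7 − 515)/√[836.084·(1/21 + 1/10)] = 1.953
df = n₁ + n₂ − 2 = 29
p-value = P(T ≥ 1.953) ≈ 0.0302
Since p ≈ 0.0302 < α = 0.05, reject H0; the evidence is statistically significant.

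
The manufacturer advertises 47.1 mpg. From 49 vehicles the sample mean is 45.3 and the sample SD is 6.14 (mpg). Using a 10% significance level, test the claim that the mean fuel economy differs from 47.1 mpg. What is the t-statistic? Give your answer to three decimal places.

H0: μ = 47.1; H1: μ ≠ 47.1 (one-sample t-test, two-sided).
t = (x̄ − μ₀)/(s/√n) = (45.3 − 47.1)/(6.14/√49) = -2.052
df = n − 1 = 48
Two-sided p-value ≈ 0.046
Since p ≈ 0.046 < α = 0.1, reject H0; the evidence is statistically significant.

-2.052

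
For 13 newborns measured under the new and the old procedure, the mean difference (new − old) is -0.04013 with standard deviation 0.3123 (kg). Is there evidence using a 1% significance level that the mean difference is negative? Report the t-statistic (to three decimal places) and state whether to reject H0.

H0: μ_d = 0; H1: μ_d < 0 (paired t-test on the differences, left-tailed).
t = d̄/(s_d/√n) = -0.04013/(0.3123/√13) = -0.463
df = n − 1 = 12
p-value = P(T ≤ -0.463) ≈ 0.3257
Since p ≈ 0.3257 > α = 0.01, fail to reject H0; the evidence is not statistically significant.

t = -0.463; fail to reject H0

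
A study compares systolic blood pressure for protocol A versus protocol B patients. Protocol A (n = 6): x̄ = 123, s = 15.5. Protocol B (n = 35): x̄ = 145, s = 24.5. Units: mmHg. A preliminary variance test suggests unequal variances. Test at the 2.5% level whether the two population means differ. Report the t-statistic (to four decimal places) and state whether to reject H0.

t = -2.9091; reject H0

Let group 1 = protocol A, group 2 = protocol B. H0: μ_1 = μ_2; H1: μ_1 ≠ μ_2 (Welch's two-sample t-test, two-sided).
t = (x̄_1 − x̄_2)/√(s_1²/n_1 + s_2²/n_2) = (123 − 145)/√(15.5²/6 + 24.5²/35) = -2.9091
Welch–Satterthwaite df ≈ 9.93
Two-sided p-value ≈ 0.016
Since p ≈ 0.016 < α = 0.025, reject H0; the data support H1.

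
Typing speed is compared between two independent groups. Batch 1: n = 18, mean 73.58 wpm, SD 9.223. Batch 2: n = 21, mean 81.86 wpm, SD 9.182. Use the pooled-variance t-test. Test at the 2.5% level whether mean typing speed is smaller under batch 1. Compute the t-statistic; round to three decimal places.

-2.802

Let group 1 = batch 1, group 2 = batch 2. H0: μ_1 = μ_2; H1: μ_1 < μ_2 (two-sample pooled-variance t-test, left-tailed).
s_p² = [(18−1)·9.223² + (21−1)·9.182²]/(18+21−2) = 84.6558
t = (73.58 − 81.86)/√[84.6558·(1/18 + 1/21)] = -2.802
df = n₁ + n₂ − 2 = 37
p-value = P(T ≤ -2.802) ≈ 0.004
Since p ≈ 0.004 < α = 0.025, reject H0; the evidence is statistically significant.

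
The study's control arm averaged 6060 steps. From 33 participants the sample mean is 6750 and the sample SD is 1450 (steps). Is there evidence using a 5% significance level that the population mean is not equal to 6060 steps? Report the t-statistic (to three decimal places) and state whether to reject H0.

t = 2.734; reject H0

H0: μ = 6060; H1: μ ≠ 6060 (one-sample t-test, two-sided).
t = (x̄ − μ₀)/(s/√n) = (6750 − 6060)/(1450/√33) = 2.734
df = n − 1 = 32
Two-sided p-value ≈ 0.0101
Since p ≈ 0.0101 < α = 0.05, reject H0; the data support H1.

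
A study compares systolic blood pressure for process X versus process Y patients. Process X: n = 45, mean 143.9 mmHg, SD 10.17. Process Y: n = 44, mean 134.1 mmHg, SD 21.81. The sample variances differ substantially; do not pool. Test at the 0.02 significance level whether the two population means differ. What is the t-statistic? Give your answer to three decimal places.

Let group 1 = process X, group 2 = process Y. H0: μ_1 = μ_2; H1: μ_1 ≠ μ_2 (Welch's two-sample t-test, two-sided).
t = (x̄_1 − x̄_2)/√(s_1²/n_1 + s_2²/n_2) = (143.9 − 134.1)/√(10.17²/45 + 21.81²/44) = 2.707
Welch–Satterthwaite df ≈ 60.55
Two-sided p-value ≈ 0.009
Since p ≈ 0.009 < α = 0.02, reject H0; the data support H1.

2.707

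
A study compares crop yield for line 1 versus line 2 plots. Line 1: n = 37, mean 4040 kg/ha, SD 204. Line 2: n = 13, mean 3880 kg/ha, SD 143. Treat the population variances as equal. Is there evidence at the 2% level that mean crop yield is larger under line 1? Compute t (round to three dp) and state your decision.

Let group 1 = line 1, group 2 = line 2. H0: μ_1 = μ_2; H1: μ_1 > μ_2 (two-sample pooled-variance t-test, right-tailed).
s_p² = [(37−1)·204² + (13−1)·143²]/(37+13−2) = 36324.2
t = (4040 − 3880)/√[36324.2·(1/37 + 1/13)] = 2.604
df = n₁ + n₂ − 2 = 48
p-value = P(T ≥ 2.604) ≈ 0.006
Since p ≈ 0.006 < α = 0.02, reject H0; the data support H1.

t = 2.604; reject H0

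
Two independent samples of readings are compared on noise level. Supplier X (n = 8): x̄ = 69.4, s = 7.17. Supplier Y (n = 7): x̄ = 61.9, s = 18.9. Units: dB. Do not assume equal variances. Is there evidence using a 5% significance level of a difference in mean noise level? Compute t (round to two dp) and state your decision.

t = 0.99; fail to reject H0

Let group 1 = supplier X, group 2 = supplier Y. H0: μ_1 = μ_2; H1: μ_1 ≠ μ_2 (Welch's two-sample t-test, two-sided).
t = (x̄_1 − x̄_2)/√(s_1²/n_1 + s_2²/n_2) = (69.4 − 61.9)/√(7.17²/8 + 18.9²/7) = 0.99
Welch–Satterthwaite df ≈ 7.50
Two-sided p-value ≈ 0.353
Since p ≈ 0.353 > α = 0.05, fail to reject H0; the data do not provide sufficient evidence against H0.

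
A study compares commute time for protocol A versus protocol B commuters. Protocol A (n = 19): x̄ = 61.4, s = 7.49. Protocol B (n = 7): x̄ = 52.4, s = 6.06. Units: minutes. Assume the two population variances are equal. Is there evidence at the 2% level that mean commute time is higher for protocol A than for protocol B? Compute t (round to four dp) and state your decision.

Let group 1 = protocol A, group 2 = protocol B. H0: μ_1 = μ_2; H1: μ_1 > μ_2 (two-sample pooled-variance t-test, right-tailed).
s_p² = [(19−1)·7.49² + (7−1)·6.06²]/(19+7−2) = 51.256
t = (61.4 − 52.4)/√[51.256·(1/19 + 1/7)] = 2.8432
df = n₁ + n₂ − 2 = 24
p-value = P(T ≥ 2.8432) ≈ 0.004
Since p ≈ 0.004 < α = 0.02, reject H0; the evidence is statistically significant.

t = 2.8432; reject H0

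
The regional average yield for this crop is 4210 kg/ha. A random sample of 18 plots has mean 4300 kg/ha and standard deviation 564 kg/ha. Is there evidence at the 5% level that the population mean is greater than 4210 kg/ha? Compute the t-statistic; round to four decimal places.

0.6770

H0: μ = 4210; H1: μ > 4210 (one-sample t-test, right-tailed).
t = (x̄ − μ₀)/(s/√n) = (4300 − 4210)/(564/√18) = 0.6770
df = n − 1 = 17
p-value = P(T ≥ 0.6770) ≈ 0.2538
Since p ≈ 0.2538 > α = 0.05, fail to reject H0; the data do not provide sufficient evidence against H0.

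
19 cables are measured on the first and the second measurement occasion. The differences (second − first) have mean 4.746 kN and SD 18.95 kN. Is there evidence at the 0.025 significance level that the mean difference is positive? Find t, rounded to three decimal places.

H0: μ_d = 0; H1: μ_d > 0 (paired t-test on the differences, right-tailed).
t = d̄/(s_d/√n) = 4.746/(18.95/√19) = 1.092
df = n − 1 = 18
p-value = P(T ≥ 1.092) ≈ 0.145
Since p ≈ 0.145 > α = 0.025, fail to reject H0; the evidence is not statistically significant.

1.092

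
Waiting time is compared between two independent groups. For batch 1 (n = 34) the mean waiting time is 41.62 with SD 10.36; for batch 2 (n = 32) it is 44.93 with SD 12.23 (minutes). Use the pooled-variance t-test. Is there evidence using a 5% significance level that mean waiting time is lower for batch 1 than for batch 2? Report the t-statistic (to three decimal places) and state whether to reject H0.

Let group 1 = batch 1, group 2 = batch 2. H0: μ_1 = μ_2; H1: μ_1 < μ_2 (two-sample pooled-variance t-test, left-tailed).
s_p² = [(34−1)·10.36² + (32−1)·12.23²]/(34+32−2) = 127.791
t = (41.62 − 44.93)/√[127.791·(1/34 + 1/32)] = -1.189
df = n₁ + n₂ − 2 = 64
p-value = P(T ≤ -1.189) ≈ 0.1194
Since p ≈ 0.1194 > α = 0.05, fail to reject H0; the evidence is not statistically significant.

t = -1.189; fail to reject H0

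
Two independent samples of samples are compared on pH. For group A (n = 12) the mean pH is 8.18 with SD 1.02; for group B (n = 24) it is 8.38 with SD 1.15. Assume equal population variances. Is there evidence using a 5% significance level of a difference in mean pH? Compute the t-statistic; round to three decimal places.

-0.510

Let group 1 = group A, group 2 = group B. H0: μ_1 = μ_2; H1: μ_1 ≠ μ_2 (two-sample pooled-variance t-test, two-sided).
s_p² = [(12−1)·1.02² + (24−1)·1.15²]/(12+24−2) = 1.23123
t = (8.18 − 8.38)/√[1.23123·(1/12 + 1/24)] = -0.510
df = n₁ + n₂ − 2 = 34
Two-sided p-value ≈ 0.613
Since p ≈ 0.613 > α = 0.05, fail to reject H0; the data do not provide sufficient evidence against H0.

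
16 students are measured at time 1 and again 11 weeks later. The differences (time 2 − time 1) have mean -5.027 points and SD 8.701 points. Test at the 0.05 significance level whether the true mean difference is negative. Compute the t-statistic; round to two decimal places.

H0: μ_d = 0; H1: μ_d < 0 (paired t-test on the differences, left-tailed).
t = d̄/(s_d/√n) = -5.027/(8.701/√16) = -2.31
df = n − 1 = 15
p-value = P(T ≤ -2.31) ≈ 0.018
Since p ≈ 0.018 < α = 0.05, reject H0; the evidence is statistically significant.

-2.31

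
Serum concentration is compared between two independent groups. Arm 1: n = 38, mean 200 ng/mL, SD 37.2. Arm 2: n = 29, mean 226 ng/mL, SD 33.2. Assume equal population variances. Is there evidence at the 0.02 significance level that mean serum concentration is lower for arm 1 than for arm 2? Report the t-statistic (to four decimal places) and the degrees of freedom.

Let group 1 = arm 1, group 2 = arm 2. H0: μ_1 = μ_2; H1: μ_1 < μ_2 (two-sample pooled-variance t-test, left-tailed).
s_p² = [(38−1)·37.2² + (29−1)·33.2²]/(38+29−2) = 1262.54
t = (200 − 226)/√[1262.54·(1/38 + 1/29)] = -2.9676
df = n₁ + n₂ − 2 = 65
p-value = P(T ≤ -2.9676) ≈ 0.0021
Since p ≈ 0.0021 < α = 0.02, reject H0; the evidence is statistically significant.

t = -2.9676, df = 65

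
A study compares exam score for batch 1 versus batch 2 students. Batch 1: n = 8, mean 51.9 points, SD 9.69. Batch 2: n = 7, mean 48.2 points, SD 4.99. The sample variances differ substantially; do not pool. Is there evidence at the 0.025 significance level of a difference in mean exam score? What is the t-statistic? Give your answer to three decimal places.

Let group 1 = batch 1, group 2 = batch 2. H0: μ_1 = μ_2; H1: μ_1 ≠ μ_2 (Welch's two-sample t-test, two-sided).
t = (x̄_1 − x̄_2)/√(s_1²/n_1 + s_2²/n_2) = (51.9 − 48.2)/√(9.69²/8 + 4.99²/7) = 0.946
Welch–Satterthwaite df ≈ 10.74
Two-sided p-value ≈ 0.3649
Since p ≈ 0.3649 > α = 0.025, fail to reject H0; the data do not provide sufficient evidence against H0.

0.946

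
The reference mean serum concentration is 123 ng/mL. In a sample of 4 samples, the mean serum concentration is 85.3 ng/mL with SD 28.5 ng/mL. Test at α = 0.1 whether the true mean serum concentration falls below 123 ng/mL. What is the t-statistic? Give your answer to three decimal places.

-2.646

H0: μ = 123; H1: μ < 123 (one-sample t-test, left-tailed).
t = (x̄ − μ₀)/(s/√n) = (85.3 − 123)/(28.5/√4) = -2.646
df = n − 1 = 3
p-value = P(T ≤ -2.646) ≈ 0.0386
Since p ≈ 0.0386 < α = 0.1, reject H0; the evidence is statistically significant.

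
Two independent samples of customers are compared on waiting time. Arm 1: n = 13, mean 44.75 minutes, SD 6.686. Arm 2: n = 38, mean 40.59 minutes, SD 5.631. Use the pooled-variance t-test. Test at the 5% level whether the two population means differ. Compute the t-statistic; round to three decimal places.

2.192

Let group 1 = arm 1, group 2 = arm 2. H0: μ_1 = μ_2; H1: μ_1 ≠ μ_2 (two-sample pooled-variance t-test, two-sided).
s_p² = [(13−1)·6.686² + (38−1)·5.631²]/(13+38−2) = 34.8905
t = (44.75 − 40.59)/√[34.8905·(1/13 + 1/38)] = 2.192
df = n₁ + n₂ − 2 = 49
Two-sided p-value ≈ 0.033
Since p ≈ 0.033 < α = 0.05, reject H0; the evidence is statistically significant.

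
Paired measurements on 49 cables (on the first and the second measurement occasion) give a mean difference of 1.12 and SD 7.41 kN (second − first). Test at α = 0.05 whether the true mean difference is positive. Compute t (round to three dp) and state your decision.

H0: μ_d = 0; H1: μ_d > 0 (paired t-test on the differences, right-tailed).
t = d̄/(s_d/√n) = 1.12/(7.41/√49) = 1.058
df = n − 1 = 48
p-value = P(T ≥ 1.058) ≈ 0.148
Since p ≈ 0.148 > α = 0.05, fail to reject H0; the evidence is not statistically significant.

t = 1.058; fail to reject H0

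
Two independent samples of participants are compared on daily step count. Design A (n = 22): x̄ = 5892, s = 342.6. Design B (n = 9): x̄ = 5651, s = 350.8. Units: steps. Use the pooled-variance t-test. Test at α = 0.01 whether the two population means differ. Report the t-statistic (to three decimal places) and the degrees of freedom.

Let group 1 = design A, group 2 = design B. H0: μ_1 = μ_2; H1: μ_1 ≠ μ_2 (two-sample pooled-variance t-test, two-sided).
s_p² = [(22−1)·342.6² + (9−1)·350.8²]/(22+9−2) = 118943
t = (5892 − 5651)/√[118943·(1/22 + 1/9)] = 1.766
df = n₁ + n₂ − 2 = 29
Two-sided p-value ≈ 0.0879
Since p ≈ 0.0879 > α = 0.01, fail to reject H0; the evidence is not statistically significant.

t = 1.766, df = 29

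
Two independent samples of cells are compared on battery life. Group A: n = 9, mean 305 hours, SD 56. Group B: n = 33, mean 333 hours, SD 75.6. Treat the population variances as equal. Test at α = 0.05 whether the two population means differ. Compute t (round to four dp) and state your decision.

Let group 1 = group A, group 2 = group B. H0: μ_1 = μ_2; H1: μ_1 ≠ μ_2 (two-sample pooled-variance t-test, two-sided).
s_p² = [(9−1)·56² + (33−1)·75.6²]/(9+33−2) = 5199.49
t = (305 − 333)/√[5199.49·(1/9 + 1/33)] = -1.0326
df = n₁ + n₂ − 2 = 40
Two-sided p-value ≈ 0.308
Since p ≈ 0.308 > α = 0.05, fail to reject H0; the data do not provide sufficient evidence against H0.

t = -1.0326; fail to reject H0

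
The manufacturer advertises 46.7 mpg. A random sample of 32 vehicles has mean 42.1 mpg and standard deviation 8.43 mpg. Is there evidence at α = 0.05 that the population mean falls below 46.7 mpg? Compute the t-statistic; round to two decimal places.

H0: μ = 46.7; H1: μ < 46.7 (one-sample t-test, left-tailed).
t = (x̄ − μ₀)/(s/√n) = (42.1 − 46.7)/(8.43/√32) = -3.09
df = n − 1 = 31
p-value = P(T ≤ -3.09) ≈ 0.0021
Since p ≈ 0.0021 < α = 0.05, reject H0; the evidence is statistically significant.

-3.09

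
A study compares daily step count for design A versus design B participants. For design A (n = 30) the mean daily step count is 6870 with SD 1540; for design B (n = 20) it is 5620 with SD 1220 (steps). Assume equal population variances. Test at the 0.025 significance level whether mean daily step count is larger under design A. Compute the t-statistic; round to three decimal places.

3.045

Let group 1 = design A, group 2 = design B. H0: μ_1 = μ_2; H1: μ_1 > μ_2 (two-sample pooled-variance t-test, right-tailed).
s_p² = [(30−1)·1540² + (20−1)·1220²]/(30+20−2) = 2022000
t = (6870 − 5620)/√[2022000·(1/30 + 1/20)] = 3.045
df = n₁ + n₂ − 2 = 48
p-value = P(T ≥ 3.045) ≈ 0.002
Since p ≈ 0.002 < α = 0.025, reject H0; the data support H1.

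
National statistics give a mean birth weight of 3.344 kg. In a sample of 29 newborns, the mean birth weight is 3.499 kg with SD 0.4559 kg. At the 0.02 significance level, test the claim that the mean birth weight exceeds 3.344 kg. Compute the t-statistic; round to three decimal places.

1.831

H0: μ = 3.344; H1: μ > 3.344 (one-sample t-test, right-tailed).
t = (x̄ − μ₀)/(s/√n) = (3.499 − 3.344)/(0.4559/√29) = 1.831
df = n − 1 = 28
p-value = P(T ≥ 1.831) ≈ 0.0389
Since p ≈ 0.0389 > α = 0.02, fail to reject H0; the evidence is not statistically significant.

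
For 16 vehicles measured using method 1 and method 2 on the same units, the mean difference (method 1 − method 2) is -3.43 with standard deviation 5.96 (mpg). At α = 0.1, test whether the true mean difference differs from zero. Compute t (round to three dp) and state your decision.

t = -2.302; reject H0

H0: μ_d = 0; H1: μ_d ≠ 0 (paired t-test on the differences, two-sided).
t = d̄/(s_d/√n) = -3.43/(5.96/√16) = -2.302
df = n − 1 = 15
Two-sided p-value ≈ 0.0361
Since p ≈ 0.0361 < α = 0.1, reject H0; the evidence is statistically significant.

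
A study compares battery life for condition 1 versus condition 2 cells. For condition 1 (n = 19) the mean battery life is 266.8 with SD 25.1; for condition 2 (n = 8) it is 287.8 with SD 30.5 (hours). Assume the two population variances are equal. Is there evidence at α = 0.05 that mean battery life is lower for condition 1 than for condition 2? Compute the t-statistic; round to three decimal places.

-1.865

Let group 1 = condition 1, group 2 = condition 2. H0: μ_1 = μ_2; H1: μ_1 < μ_2 (two-sample pooled-variance t-test, left-tailed).
s_p² = [(19−1)·25.1² + (8−1)·30.5²]/(19+8−2) = 714.077
t = (266.8 − 287.8)/√[714.077·(1/19 + 1/8)] = -1.865
df = n₁ + n₂ − 2 = 25
p-value = P(T ≤ -1.865) ≈ 0.037
Since p ≈ 0.037 < α = 0.05, reject H0; the data support H1.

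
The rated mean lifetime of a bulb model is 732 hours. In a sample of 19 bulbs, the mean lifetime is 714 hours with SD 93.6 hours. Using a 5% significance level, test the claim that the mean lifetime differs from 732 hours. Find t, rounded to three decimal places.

-0.838

H0: μ = 732; H1: μ ≠ 732 (one-sample t-test, two-sided).
t = (x̄ − μ₀)/(s/√n) = (714 − 732)/(93.6/√19) = -0.838
df = n − 1 = 18
Two-sided p-value ≈ 0.4129
Since p ≈ 0.4129 > α = 0.05, fail to reject H0; the data do not provide sufficient evidence against H0.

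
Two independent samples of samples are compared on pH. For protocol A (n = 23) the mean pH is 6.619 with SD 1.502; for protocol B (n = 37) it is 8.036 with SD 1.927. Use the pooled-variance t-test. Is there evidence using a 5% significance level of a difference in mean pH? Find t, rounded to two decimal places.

-3.00

Let group 1 = protocol A, group 2 = protocol B. H0: μ_1 = μ_2; H1: μ_1 ≠ μ_2 (two-sample pooled-variance t-test, two-sided).
s_p² = [(23−1)·1.502² + (37−1)·1.927²]/(23+37−2) = 3.16055
t = (6.619 − 8.036)/√[3.16055·(1/23 + 1/37)] = -3.00
df = n₁ + n₂ − 2 = 58
Two-sided p-value ≈ 0.004
Since p ≈ 0.004 < α = 0.05, reject H0; the evidence is statistically significant.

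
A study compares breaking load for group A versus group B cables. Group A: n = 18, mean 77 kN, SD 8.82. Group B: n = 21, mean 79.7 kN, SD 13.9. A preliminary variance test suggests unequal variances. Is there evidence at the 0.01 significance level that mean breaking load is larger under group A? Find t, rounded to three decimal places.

-0.734

Let group 1 = group A, group 2 = group B. H0: μ_1 = μ_2; H1: μ_1 > μ_2 (Welch's two-sample t-test, right-tailed).
t = (x̄_1 − x̄_2)/√(s_1²/n_1 + s_2²/n_2) = (77 − 79.7)/√(8.82²/18 + 13.9²/21) = -0.734
Welch–Satterthwaite df ≈ 34.30
p-value = P(T ≥ -0.734) ≈ 0.766
Since p ≈ 0.766 > α = 0.01, fail to reject H0; the data do not provide sufficient evidence against H0.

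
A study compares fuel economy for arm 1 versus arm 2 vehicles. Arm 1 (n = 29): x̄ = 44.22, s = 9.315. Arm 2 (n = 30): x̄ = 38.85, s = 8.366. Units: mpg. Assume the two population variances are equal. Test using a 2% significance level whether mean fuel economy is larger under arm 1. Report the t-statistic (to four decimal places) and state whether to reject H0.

Let group 1 = arm 1, group 2 = arm 2. H0: μ_1 = μ_2; H1: μ_1 > μ_2 (two-sample pooled-variance t-test, right-tailed).
s_p² = [(29−1)·9.315² + (30−1)·8.366²]/(29+30−2) = 78.2324
t = (44.22 − 38.85)/√[78.2324·(1/29 + 1/30)] = 2.3314
df = n₁ + n₂ − 2 = 57
p-value = P(T ≥ 2.3314) ≈ 0.012
Since p ≈ 0.012 < α = 0.02, reject H0; the data support H1.

t = 2.3314; reject H0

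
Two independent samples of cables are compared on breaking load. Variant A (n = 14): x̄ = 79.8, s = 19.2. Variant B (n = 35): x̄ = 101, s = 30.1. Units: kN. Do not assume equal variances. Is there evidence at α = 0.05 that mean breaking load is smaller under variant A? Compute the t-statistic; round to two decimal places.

-2.93

Let group 1 = variant A, group 2 = variant B. H0: μ_1 = μ_2; H1: μ_1 < μ_2 (Welch's two-sample t-test, left-tailed).
t = (x̄_1 − x̄_2)/√(s_1²/n_1 + s_2²/n_2) = (79.8 − 101)/√(19.2²/14 + 30.1²/35) = -2.93
Welch–Satterthwaite df ≈ 37.33
p-value = P(T ≤ -2.93) ≈ 0.003
Since p ≈ 0.003 < α = 0.05, reject H0; the evidence is statistically significant.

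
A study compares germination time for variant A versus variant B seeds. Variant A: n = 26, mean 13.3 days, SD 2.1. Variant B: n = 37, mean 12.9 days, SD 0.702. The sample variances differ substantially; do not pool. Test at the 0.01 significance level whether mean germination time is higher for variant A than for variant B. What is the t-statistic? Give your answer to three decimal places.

Let group 1 = variant A, group 2 = variant B. H0: μ_1 = μ_2; H1: μ_1 > μ_2 (Welch's two-sample t-test, right-tailed).
t = (x̄_1 − x̄_2)/√(s_1²/n_1 + s_2²/n_2) = (13.3 − 12.9)/√(2.1²/26 + 0.702²/37) = 0.935
Welch–Satterthwaite df ≈ 28.96
p-value = P(T ≥ 0.935) ≈ 0.179
Since p ≈ 0.179 > α = 0.01, fail to reject H0; the evidence is not statistically significant.

0.935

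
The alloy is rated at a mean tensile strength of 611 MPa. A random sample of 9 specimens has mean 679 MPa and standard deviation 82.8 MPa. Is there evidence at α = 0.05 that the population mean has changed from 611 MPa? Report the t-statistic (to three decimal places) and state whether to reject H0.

H0: μ = 611; H1: μ ≠ 611 (one-sample t-test, two-sided).
t = (x̄ − μ₀)/(s/√n) = (679 − 611)/(82.8/√9) = 2.464
df = n − 1 = 8
Two-sided p-value ≈ 0.039
Since p ≈ 0.039 < α = 0.05, reject H0; the evidence is statistically significant.

t = 2.464; reject H0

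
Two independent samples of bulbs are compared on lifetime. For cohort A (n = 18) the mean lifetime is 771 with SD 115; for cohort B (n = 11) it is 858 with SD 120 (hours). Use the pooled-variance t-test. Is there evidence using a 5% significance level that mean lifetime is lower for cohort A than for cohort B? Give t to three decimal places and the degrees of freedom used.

t = -1.945, df = 27

Let group 1 = cohort A, group 2 = cohort B. H0: μ_1 = μ_2; H1: μ_1 < μ_2 (two-sample pooled-variance t-test, left-tailed).
s_p² = [(18−1)·115² + (11−1)·120²]/(18+11−2) = 13660.2
t = (771 − 858)/√[13660.2·(1/18 + 1/11)] = -1.945
df = n₁ + n₂ − 2 = 27
p-value = P(T ≤ -1.945) ≈ 0.0311
Since p ≈ 0.0311 < α = 0.05, reject H0; the data support H1.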